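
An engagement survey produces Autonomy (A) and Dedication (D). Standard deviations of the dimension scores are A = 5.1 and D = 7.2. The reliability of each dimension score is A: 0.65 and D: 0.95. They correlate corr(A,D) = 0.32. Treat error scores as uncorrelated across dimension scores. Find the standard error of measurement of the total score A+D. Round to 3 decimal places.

Var(total) = 77.85 + 23.5008 = 101.351.
True-score variance = 66.1545 + 23.5008 = 89.6553, so reliability = 0.8846.
Error variance = 101.351 − 89.6553 = 11.6955; SEM = √11.6955 = 3.420.

3.420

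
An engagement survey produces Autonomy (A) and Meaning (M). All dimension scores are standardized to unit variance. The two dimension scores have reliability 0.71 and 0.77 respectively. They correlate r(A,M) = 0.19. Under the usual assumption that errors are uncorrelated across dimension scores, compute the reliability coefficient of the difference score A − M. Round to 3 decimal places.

Var(A−M) = 1 + 1 − 2·0.19 = 2 − 0.38 = 1.62.
Under uncorrelated errors the observed covariances equal the true-score covariances, so only the own-variance terms attenuate.
True-score variance = [0.71 + 0.77] − 0.38 = 1.48 − 0.38 = 1.1.
Reliability = 1.1 / 1.62 = 0.679.

0.679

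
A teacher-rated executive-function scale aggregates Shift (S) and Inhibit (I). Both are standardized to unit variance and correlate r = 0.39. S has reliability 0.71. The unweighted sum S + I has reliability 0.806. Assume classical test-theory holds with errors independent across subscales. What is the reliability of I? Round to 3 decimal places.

Var(S+I) = 2 + 2·0.39 = 2.780.
True-score variance = ρ_S + ρ_I + 2·0.39, so 0.806 = (0.71 + ρ_I + 0.78) / 2.780.
ρ_I = 0.806·2.780 − 0.71 − 0.78 = 0.751.

0.751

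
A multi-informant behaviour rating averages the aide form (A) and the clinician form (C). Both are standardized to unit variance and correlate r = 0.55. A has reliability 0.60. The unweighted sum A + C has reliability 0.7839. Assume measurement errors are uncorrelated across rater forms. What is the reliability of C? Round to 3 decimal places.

0.730

Var(A+C) = 2 + 2·0.55 = 3.100.
True-score variance = ρ_A + ρ_C + 2·0.55, so 0.7839 = (0.60 + ρ_C + 1.10) / 3.100.
ρ_C = 0.7839·3.100 − 0.60 − 1.10 = 0.730.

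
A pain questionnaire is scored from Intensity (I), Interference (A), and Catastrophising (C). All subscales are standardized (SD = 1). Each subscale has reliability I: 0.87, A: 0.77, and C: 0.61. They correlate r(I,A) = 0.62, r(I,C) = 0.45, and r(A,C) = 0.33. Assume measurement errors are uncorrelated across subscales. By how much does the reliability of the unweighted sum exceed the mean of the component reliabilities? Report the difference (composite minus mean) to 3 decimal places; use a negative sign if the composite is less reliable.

Var(sum) = 3 + 2.8 = 5.8; true-score variance = 2.25 + 2.8 = 5.05; composite reliability = 0.8707.
Mean component reliability = 0.7500.
Difference = 0.8707 − 0.7500 = 0.121.

0.121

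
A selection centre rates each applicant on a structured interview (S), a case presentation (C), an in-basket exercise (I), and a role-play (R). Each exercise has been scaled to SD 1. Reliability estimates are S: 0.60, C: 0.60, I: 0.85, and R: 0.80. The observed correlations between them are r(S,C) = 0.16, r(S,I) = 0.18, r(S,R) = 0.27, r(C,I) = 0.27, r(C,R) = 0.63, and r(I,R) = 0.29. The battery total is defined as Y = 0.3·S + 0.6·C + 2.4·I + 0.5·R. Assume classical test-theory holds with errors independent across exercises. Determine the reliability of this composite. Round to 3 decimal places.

Var(Y) = 0.3² + 0.6² + 2.4² + 0.5² + 2·[0.18·0.16 + 0.72·0.18 + 0.15·0.27 + 1.44·0.27 + 0.3·0.63 + 1.2·0.29] = 6.46 + 2.2494 = 8.7094.
Because errors are independent across components, Cov(Tᵢ,Tⱼ) = Cov(Xᵢ,Xⱼ); the off-diagonal part of the true-score variance is the same as above.
True-score variance = [0.3²·0.60 + 0.6²·0.60 + 2.4²·0.85 + 0.5²·0.80] + 2.2494 = 5.366 + 2.2494 = 7.6154.
Reliability = 7.6154 / 8.7094 = 0.874.

0.874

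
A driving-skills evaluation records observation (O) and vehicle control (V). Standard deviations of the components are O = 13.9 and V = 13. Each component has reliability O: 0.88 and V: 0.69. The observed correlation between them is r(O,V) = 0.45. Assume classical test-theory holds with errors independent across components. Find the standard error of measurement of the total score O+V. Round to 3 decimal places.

8.693

Var(total) = 362.21 + 162.63 = 524.84.
True-score variance = 286.635 + 162.63 = 449.265, so reliability = 0.8560.
Error variance = 524.84 − 449.265 = 75.5752; SEM = √75.5752 = 8.693.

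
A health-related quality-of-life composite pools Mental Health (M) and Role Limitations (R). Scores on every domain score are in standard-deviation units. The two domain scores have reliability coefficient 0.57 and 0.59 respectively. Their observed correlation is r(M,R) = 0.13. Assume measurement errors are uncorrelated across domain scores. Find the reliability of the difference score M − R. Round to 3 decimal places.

Var(M−R) = 1 + 1 − 2·0.13 = 2 − 0.26 = 1.74.
With uncorrelated errors the cross-covariances are all true-score covariance, so they carry over unchanged; only the diagonal terms shrink to ρᵢσᵢ².
True-score variance = [0.57 + 0.59] − 0.26 = 1.16 − 0.26 = 0.9.
Reliability = 0.9 / 1.74 = 0.517.

0.517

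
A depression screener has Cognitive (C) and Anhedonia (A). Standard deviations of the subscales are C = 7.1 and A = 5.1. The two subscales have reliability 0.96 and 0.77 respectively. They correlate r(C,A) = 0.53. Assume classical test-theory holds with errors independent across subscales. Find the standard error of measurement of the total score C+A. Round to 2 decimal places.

2.83

Var(total) = 76.42 + 38.3826 = 114.803.
True-score variance = 68.4213 + 38.3826 = 106.804, so reliability = 0.9303.
Error variance = 114.803 − 106.804 = 7.9987; SEM = √7.9987 = 2.83.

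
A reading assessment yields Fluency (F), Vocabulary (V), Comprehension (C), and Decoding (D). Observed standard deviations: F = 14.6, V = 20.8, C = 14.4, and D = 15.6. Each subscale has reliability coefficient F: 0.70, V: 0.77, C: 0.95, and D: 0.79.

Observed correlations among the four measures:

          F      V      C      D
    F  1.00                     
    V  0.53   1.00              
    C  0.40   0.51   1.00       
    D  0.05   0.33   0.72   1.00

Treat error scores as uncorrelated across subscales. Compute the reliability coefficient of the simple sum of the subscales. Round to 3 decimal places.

Var(F+V+C+D) = 14.6² + 20.8² + 14.4² + 15.6² + 2·[14.6·20.8·0.53 + 14.6·14.4·0.40 + 14.6·15.6·0.05 + 20.8·14.4·0.51 + 20.8·15.6·0.33 + 14.4·15.6·0.72] = 1096.52 + 1356.02 = 2452.54.
Under uncorrelated errors the observed covariances equal the true-score covariances, so only the own-variance terms attenuate.
True-score variance = [14.6²·0.70 + 20.8²·0.77 + 14.4²·0.95 + 15.6²·0.79] + 1356.02 = 871.591 + 1356.02 = 2227.61.
Reliability = 2227.61 / 2452.54 = 0.908.

0.908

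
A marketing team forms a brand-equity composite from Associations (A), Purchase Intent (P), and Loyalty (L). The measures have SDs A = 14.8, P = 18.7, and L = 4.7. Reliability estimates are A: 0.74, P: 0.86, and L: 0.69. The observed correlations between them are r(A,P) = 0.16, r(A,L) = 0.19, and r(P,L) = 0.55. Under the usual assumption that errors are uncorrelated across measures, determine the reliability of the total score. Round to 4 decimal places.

0.8595

Var(A+P+L) = 14.8² + 18.7² + 4.7² + 2·[14.8·18.7·0.16 + 14.8·4.7·0.19 + 18.7·4.7·0.55] = 590.82 + 211.675 = 802.495.
Under uncorrelated errors the observed covariances equal the true-score covariances, so only the own-variance terms attenuate.
True-score variance = [14.8²·0.74 + 18.7²·0.86 + 4.7²·0.69] + 211.675 = 478.065 + 211.675 = 689.74.
Reliability = 689.74 / 802.495 = 0.8595.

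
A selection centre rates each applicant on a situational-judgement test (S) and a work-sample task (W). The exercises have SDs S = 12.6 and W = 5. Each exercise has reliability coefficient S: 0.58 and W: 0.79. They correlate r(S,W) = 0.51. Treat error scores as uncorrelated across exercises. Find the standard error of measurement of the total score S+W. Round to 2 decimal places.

Var(total) = 183.76 + 64.26 = 248.02.
True-score variance = 111.831 + 64.26 = 176.091, so reliability = 0.7100.
Error variance = 248.02 − 176.091 = 71.9292; SEM = √71.9292 = 8.48.

8.48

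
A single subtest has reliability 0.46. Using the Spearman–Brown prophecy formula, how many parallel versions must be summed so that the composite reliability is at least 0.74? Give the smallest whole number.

4

k ≥ ρ*(1−ρ₁)/(ρ₁(1−ρ*)) = 0.74·0.54 / (0.46·0.26) = 3.341.
Smallest integer k = 4.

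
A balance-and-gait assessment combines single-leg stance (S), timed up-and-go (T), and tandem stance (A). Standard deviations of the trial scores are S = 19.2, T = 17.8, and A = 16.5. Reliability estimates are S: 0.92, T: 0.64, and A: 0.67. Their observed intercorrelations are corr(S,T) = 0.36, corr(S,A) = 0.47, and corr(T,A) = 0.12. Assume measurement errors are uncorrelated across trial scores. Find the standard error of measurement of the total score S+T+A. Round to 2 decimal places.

15.28

Var(total) = 957.73 + 614.347 = 1572.08.
True-score variance = 724.334 + 614.347 = 1338.68, so reliability = 0.8515.
Error variance = 1572.08 − 1338.68 = 233.396; SEM = √233.396 = 15.28.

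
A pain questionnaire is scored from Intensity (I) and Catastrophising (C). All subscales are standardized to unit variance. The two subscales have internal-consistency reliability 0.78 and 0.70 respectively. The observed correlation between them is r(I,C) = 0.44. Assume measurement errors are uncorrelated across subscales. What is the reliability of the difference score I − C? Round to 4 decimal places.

Var(I−C) = 1 + 1 − 2·0.44 = 2 − 0.88 = 1.12.
Under uncorrelated errors the observed covariances equal the true-score covariances, so only the own-variance terms attenuate.
True-score variance = [0.78 + 0.70] − 0.88 = 1.48 − 0.88 = 0.6.
Reliability = 0.6 / 1.12 = 0.5357.

0.5357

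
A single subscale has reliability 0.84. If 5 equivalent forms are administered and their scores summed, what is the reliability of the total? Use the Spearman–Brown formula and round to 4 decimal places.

ρ_k = kρ / (1 + (k−1)ρ) = 5·0.84 / (1 + 4·0.84) = 4.200 / 4.360 = 0.9633.

0.9633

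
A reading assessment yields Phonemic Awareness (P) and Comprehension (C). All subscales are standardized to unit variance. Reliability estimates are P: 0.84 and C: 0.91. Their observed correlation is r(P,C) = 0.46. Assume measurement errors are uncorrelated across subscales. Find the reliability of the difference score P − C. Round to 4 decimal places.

0.7685

Var(P−C) = 1 + 1 − 2·0.46 = 2 − 0.92 = 1.08.
Under uncorrelated errors the observed covariances equal the true-score covariances, so only the own-variance terms attenuate.
True-score variance = [0.84 + 0.91] − 0.92 = 1.75 − 0.92 = 0.83.
Reliability = 0.83 / 1.08 = 0.7685.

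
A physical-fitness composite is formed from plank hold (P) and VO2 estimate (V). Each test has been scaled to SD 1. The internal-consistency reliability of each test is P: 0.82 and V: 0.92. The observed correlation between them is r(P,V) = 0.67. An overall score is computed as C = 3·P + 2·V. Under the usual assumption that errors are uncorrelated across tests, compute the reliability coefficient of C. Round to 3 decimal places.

0.908

Var(C) = 3² + 2² + 2·[6·0.67] = 13 + 8.04 = 21.04.
Under uncorrelated errors the observed covariances equal the true-score covariances, so only the own-variance terms attenuate.
True-score variance = [3²·0.82 + 2²·0.92] + 8.04 = 11.06 + 8.04 = 19.1.
Reliability = 19.1 / 21.04 = 0.908.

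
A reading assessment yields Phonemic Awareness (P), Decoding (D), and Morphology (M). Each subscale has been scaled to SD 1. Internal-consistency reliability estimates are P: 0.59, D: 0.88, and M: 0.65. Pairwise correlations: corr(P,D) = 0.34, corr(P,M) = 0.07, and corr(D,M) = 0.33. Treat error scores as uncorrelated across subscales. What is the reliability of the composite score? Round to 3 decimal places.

Var(P+D+M) = 3 + 2·[0.34 + 0.07 + 0.33] = 3 + 1.48 = 4.48.
With uncorrelated errors the cross-covariances are all true-score covariance, so they carry over unchanged; only the diagonal terms shrink to ρᵢσᵢ².
True-score variance = [0.59 + 0.88 + 0.65] + 1.48 = 2.12 + 1.48 = 3.6.
Reliability = 3.6 / 4.48 = 0.804.

0.804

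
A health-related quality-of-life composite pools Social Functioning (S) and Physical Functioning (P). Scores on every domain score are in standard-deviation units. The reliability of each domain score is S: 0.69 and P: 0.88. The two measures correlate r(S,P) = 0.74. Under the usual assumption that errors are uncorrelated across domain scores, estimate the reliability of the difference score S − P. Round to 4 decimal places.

Var(S−P) = 1 + 1 − 2·0.74 = 2 − 1.48 = 0.52.
Because errors are independent across components, Cov(Tᵢ,Tⱼ) = Cov(Xᵢ,Xⱼ); the off-diagonal part of the true-score variance is the same as above.
True-score variance = [0.69 + 0.88] − 1.48 = 1.57 − 1.48 = 0.09.
Reliability = 0.09 / 0.52 = 0.1731.

0.1731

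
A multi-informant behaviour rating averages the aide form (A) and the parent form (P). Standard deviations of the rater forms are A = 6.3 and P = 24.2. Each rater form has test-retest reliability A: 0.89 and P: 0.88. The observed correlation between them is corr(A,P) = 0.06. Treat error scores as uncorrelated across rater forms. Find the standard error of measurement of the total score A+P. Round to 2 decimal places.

8.64

Var(total) = 625.33 + 18.2952 = 643.625.
True-score variance = 550.687 + 18.2952 = 568.983, so reliability = 0.8840.
Error variance = 643.625 − 568.983 = 74.6427; SEM = √74.6427 = 8.64.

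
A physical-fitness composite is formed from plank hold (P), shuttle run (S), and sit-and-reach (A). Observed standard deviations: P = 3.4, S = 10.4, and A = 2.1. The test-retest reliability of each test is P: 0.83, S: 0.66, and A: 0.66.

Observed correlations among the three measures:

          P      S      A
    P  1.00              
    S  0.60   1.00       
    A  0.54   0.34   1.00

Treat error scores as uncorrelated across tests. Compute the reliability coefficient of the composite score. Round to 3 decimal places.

Var(P+S+A) = 3.4² + 10.4² + 2.1² + 2·[3.4·10.4·0.60 + 3.4·2.1·0.54 + 10.4·2.1·0.34] = 124.13 + 64.9944 = 189.124.
Because errors are independent across components, Cov(Tᵢ,Tⱼ) = Cov(Xᵢ,Xⱼ); the off-diagonal part of the true-score variance is the same as above.
True-score variance = [3.4²·0.83 + 10.4²·0.66 + 2.1²·0.66] + 64.9944 = 83.891 + 64.9944 = 148.885.
Reliability = 148.885 / 189.124 = 0.787.

0.787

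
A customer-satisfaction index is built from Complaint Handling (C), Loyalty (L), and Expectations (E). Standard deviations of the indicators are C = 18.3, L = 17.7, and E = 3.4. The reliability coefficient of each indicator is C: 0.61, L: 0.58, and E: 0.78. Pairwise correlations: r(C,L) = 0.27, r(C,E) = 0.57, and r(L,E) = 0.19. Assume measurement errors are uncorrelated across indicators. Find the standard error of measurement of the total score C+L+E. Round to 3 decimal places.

Var(total) = 659.74 + 268.711 = 928.451.
True-score variance = 395.008 + 268.711 = 663.718, so reliability = 0.7149.
Error variance = 928.451 − 663.718 = 264.732; SEM = √264.732 = 16.271.

16.271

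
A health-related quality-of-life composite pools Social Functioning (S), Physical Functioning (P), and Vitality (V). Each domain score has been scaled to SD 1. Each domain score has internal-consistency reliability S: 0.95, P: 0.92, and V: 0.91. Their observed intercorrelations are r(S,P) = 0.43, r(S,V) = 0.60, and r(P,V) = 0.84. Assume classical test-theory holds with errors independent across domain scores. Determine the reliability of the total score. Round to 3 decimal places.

Var(S+P+V) = 3 + 2·[0.43 + 0.60 + 0.84] = 3 + 3.74 = 6.74.
With uncorrelated errors the cross-covariances are all true-score covariance, so they carry over unchanged; only the diagonal terms shrink to ρᵢσᵢ².
True-score variance = [0.95 + 0.92 + 0.91] + 3.74 = 2.78 + 3.74 = 6.52.
Reliability = 6.52 / 6.74 = 0.967.

0.967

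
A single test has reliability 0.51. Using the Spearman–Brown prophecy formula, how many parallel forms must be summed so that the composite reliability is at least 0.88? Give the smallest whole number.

k ≥ ρ*(1−ρ₁)/(ρ₁(1−ρ*)) = 0.88·0.49 / (0.51·0.12) = 7.046.
Smallest integer k = 8.

8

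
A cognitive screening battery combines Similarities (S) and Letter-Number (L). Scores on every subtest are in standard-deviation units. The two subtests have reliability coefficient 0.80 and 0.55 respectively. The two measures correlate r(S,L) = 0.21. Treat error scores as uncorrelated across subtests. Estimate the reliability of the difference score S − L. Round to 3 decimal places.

0.589

Var(S−L) = 1 + 1 − 2·0.21 = 2 − 0.42 = 1.58.
Because errors are independent across components, Cov(Tᵢ,Tⱼ) = Cov(Xᵢ,Xⱼ); the off-diagonal part of the true-score variance is the same as above.
True-score variance = [0.80 + 0.55] − 0.42 = 1.35 − 0.42 = 0.93.
Reliability = 0.93 / 1.58 = 0.589.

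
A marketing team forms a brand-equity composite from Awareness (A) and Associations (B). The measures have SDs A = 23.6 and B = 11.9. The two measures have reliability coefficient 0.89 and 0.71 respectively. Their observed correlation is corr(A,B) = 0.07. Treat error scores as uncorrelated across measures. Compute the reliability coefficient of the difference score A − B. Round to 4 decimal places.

0.8448

Var(A−B) = 23.6² + 11.9² − 2·23.6·11.9·0.07 = 698.57 − 39.3176 = 659.252.
Because errors are independent across components, Cov(Tᵢ,Tⱼ) = Cov(Xᵢ,Xⱼ); the off-diagonal part of the true-score variance is the same as above.
True-score variance = [23.6²·0.89 + 11.9²·0.71] − 39.3176 = 596.238 − 39.3176 = 556.92.
Reliability = 556.92 / 659.252 = 0.8448.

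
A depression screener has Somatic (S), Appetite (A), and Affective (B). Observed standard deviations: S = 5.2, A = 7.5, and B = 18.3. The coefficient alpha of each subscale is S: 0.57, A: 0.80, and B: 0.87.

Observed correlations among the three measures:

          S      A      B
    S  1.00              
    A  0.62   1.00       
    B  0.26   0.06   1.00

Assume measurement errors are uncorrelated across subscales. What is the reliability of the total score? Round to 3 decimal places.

0.875

Var(S+A+B) = 5.2² + 7.5² + 18.3² + 2·[5.2·7.5·0.62 + 5.2·18.3·0.26 + 7.5·18.3·0.06] = 418.18 + 114.313 = 532.493.
Because errors are independent across components, Cov(Tᵢ,Tⱼ) = Cov(Xᵢ,Xⱼ); the off-diagonal part of the true-score variance is the same as above.
True-score variance = [5.2²·0.57 + 7.5²·0.80 + 18.3²·0.87] + 114.313 = 351.767 + 114.313 = 466.08.
Reliability = 466.08 / 532.493 = 0.875.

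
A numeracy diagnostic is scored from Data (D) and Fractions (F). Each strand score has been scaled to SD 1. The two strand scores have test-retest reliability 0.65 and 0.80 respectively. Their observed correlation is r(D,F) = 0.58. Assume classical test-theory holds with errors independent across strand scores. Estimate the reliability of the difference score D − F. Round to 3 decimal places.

Var(D−F) = 1 + 1 − 2·0.58 = 2 − 1.16 = 0.84.
Because errors are independent across components, Cov(Tᵢ,Tⱼ) = Cov(Xᵢ,Xⱼ); the off-diagonal part of the true-score variance is the same as above.
True-score variance = [0.65 + 0.80] − 1.16 = 1.45 − 1.16 = 0.29.
Reliability = 0.29 / 0.84 = 0.345.

0.345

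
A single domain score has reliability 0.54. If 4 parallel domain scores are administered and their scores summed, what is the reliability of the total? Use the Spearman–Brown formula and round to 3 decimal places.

0.824

ρ_k = kρ / (1 + (k−1)ρ) = 4·0.54 / (1 + 3·0.54) = 2.160 / 2.620 = 0.824.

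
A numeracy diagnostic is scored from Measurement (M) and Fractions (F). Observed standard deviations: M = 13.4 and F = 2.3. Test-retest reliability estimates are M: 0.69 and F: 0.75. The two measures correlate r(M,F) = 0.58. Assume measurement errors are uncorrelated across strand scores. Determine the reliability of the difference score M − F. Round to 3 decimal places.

Var(M−F) = 13.4² + 2.3² − 2·13.4·2.3·0.58 = 184.85 − 35.7512 = 149.099.
With uncorrelated errors the cross-covariances are all true-score covariance, so they carry over unchanged; only the diagonal terms shrink to ρᵢσᵢ².
True-score variance = [13.4²·0.69 + 2.3²·0.75] − 35.7512 = 127.864 − 35.7512 = 92.1127.
Reliability = 92.1127 / 149.099 = 0.618.

0.618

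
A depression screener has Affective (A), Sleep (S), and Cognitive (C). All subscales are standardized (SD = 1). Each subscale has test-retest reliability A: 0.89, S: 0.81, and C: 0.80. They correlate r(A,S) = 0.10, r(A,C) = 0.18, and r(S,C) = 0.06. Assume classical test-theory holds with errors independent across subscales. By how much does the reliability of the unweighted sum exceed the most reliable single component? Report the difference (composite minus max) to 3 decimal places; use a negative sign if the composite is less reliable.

-0.026

Var(sum) = 3 + 0.68 = 3.68; true-score variance = 2.5 + 0.68 = 3.18; composite reliability = 0.8641.
Max component reliability = 0.8900.
Difference = 0.8641 − 0.8900 = -0.026.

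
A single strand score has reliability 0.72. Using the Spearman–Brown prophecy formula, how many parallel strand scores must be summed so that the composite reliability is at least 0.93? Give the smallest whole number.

k ≥ ρ*(1−ρ₁)/(ρ₁(1−ρ*)) = 0.93·0.28 / (0.72·0.07) = 5.167.
Smallest integer k = 6.

6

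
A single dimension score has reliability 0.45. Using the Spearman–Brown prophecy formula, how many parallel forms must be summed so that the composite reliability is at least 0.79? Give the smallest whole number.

k ≥ ρ*(1−ρ₁)/(ρ₁(1−ρ*)) = 0.79·0.55 / (0.45·0.21) = 4.598.
Smallest integer k = 5.

5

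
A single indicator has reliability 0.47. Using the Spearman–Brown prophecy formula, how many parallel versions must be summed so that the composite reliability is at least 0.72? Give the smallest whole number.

k ≥ ρ*(1−ρ₁)/(ρ₁(1−ρ*)) = 0.72·0.53 / (0.47·0.28) = 2.900.
Smallest integer k = 3.

3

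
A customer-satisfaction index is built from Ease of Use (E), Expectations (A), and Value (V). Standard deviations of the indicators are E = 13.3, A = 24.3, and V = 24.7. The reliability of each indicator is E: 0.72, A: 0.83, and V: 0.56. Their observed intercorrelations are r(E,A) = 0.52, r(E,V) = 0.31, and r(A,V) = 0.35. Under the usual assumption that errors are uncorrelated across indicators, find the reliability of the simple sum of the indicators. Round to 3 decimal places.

Var(E+A+V) = 13.3² + 24.3² + 24.7² + 2·[13.3·24.3·0.52 + 13.3·24.7·0.31 + 24.3·24.7·0.35] = 1377.47 + 959.941 = 2337.41.
Under uncorrelated errors the observed covariances equal the true-score covariances, so only the own-variance terms attenuate.
True-score variance = [13.3²·0.72 + 24.3²·0.83 + 24.7²·0.56] + 959.941 = 959.118 + 959.941 = 1919.06.
Reliability = 1919.06 / 2337.41 = 0.821.

0.821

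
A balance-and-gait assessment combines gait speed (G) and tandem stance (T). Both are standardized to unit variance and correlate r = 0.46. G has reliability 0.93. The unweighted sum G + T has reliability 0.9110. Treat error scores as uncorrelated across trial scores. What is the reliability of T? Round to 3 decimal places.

Var(G+T) = 2 + 2·0.46 = 2.920.
True-score variance = ρ_G + ρ_T + 2·0.46, so 0.9110 = (0.93 + ρ_T + 0.92) / 2.920.
ρ_T = 0.9110·2.920 − 0.93 − 0.92 = 0.810.

0.810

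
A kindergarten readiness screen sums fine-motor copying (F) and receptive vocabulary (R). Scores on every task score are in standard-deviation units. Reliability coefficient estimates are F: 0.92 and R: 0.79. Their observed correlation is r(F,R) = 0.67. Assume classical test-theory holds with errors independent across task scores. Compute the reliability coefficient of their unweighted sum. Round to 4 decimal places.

0.9132

Var(F+R) = 2 + 2·[0.67] = 2 + 1.34 = 3.34.
Because errors are independent across components, Cov(Tᵢ,Tⱼ) = Cov(Xᵢ,Xⱼ); the off-diagonal part of the true-score variance is the same as above.
True-score variance = [0.92 + 0.79] + 1.34 = 1.71 + 1.34 = 3.05.
Reliability = 3.05 / 3.34 = 0.9132.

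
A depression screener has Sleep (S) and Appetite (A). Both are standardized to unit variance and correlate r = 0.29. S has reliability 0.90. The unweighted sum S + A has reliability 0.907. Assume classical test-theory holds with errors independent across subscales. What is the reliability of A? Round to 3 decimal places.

0.860

Var(S+A) = 2 + 2·0.29 = 2.580.
True-score variance = ρ_S + ρ_A + 2·0.29, so 0.907 = (0.90 + ρ_A + 0.58) / 2.580.
ρ_A = 0.907·2.580 − 0.90 − 0.58 = 0.860.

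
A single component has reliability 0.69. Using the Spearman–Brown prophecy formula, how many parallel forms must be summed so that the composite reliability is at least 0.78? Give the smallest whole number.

2

k ≥ ρ*(1−ρ₁)/(ρ₁(1−ρ*)) = 0.78·0.31 / (0.69·0.22) = 1.593.
Smallest integer k = 2.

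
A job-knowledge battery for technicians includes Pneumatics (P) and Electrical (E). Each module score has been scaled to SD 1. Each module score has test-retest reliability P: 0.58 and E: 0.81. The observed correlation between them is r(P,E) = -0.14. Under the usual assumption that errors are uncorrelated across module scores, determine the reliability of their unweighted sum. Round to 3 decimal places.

Var(P+E) = 2 + 2·[(-0.14)] = 2 − 0.28 = 1.72.
Because errors are independent across components, Cov(Tᵢ,Tⱼ) = Cov(Xᵢ,Xⱼ); the off-diagonal part of the true-score variance is the same as above.
True-score variance = [0.58 + 0.81] − 0.28 = 1.39 − 0.28 = 1.11.
Reliability = 1.11 / 1.72 = 0.645.

0.645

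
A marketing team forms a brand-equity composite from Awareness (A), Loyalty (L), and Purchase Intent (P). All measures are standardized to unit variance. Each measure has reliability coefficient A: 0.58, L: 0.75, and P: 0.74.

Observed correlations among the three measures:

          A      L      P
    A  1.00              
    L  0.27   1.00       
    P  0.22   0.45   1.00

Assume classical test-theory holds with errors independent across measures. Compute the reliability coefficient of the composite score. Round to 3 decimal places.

0.809

Var(A+L+P) = 3 + 2·[0.27 + 0.22 + 0.45] = 3 + 1.88 = 4.88.
With uncorrelated errors the cross-covariances are all true-score covariance, so they carry over unchanged; only the diagonal terms shrink to ρᵢσᵢ².
True-score variance = [0.58 + 0.75 + 0.74] + 1.88 = 2.07 + 1.88 = 3.95.
Reliability = 3.95 / 4.88 = 0.809.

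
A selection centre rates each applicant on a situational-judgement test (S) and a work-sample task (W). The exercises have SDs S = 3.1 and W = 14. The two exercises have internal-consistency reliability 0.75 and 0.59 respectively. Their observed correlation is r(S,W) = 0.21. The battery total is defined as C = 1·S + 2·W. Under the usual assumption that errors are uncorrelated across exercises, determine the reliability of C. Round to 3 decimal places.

0.610

Var(C) = 3.1² + 2²·14² + 2·[2·3.1·14·0.21] = 793.61 + 36.456 = 830.066.
Because errors are independent across components, Cov(Tᵢ,Tⱼ) = Cov(Xᵢ,Xⱼ); the off-diagonal part of the true-score variance is the same as above.
True-score variance = [3.1²·0.75 + 2²·14²·0.59] + 36.456 = 469.767 + 36.456 = 506.224.
Reliability = 506.224 / 830.066 = 0.610.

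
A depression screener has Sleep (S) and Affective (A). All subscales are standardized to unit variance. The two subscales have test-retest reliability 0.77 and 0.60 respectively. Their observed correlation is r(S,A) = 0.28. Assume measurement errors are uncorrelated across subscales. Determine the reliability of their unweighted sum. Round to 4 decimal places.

Var(S+A) = 2 + 2·[0.28] = 2 + 0.56 = 2.56.
Under uncorrelated errors the observed covariances equal the true-score covariances, so only the own-variance terms attenuate.
True-score variance = [0.77 + 0.60] + 0.56 = 1.37 + 0.56 = 1.93.
Reliability = 1.93 / 2.56 = 0.7539.

0.7539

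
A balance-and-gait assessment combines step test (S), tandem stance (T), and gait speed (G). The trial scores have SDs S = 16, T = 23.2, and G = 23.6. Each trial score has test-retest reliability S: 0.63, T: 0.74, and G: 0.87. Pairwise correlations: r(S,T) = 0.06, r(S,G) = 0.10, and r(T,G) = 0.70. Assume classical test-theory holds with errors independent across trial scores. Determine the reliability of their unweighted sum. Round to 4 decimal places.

0.8628

Var(S+T+G) = 16² + 23.2² + 23.6² + 2·[16·23.2·0.06 + 16·23.6·0.10 + 23.2·23.6·0.70] = 1351.2 + 886.592 = 2237.79.
With uncorrelated errors the cross-covariances are all true-score covariance, so they carry over unchanged; only the diagonal terms shrink to ρᵢσᵢ².
True-score variance = [16²·0.63 + 23.2²·0.74 + 23.6²·0.87] + 886.592 = 1044.13 + 886.592 = 1930.72.
Reliability = 1930.72 / 2237.79 = 0.8628.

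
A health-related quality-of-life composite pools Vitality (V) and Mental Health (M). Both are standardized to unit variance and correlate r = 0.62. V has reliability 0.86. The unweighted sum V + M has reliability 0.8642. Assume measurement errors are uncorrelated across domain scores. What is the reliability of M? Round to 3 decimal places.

Var(V+M) = 2 + 2·0.62 = 3.240.
True-score variance = ρ_V + ρ_M + 2·0.62, so 0.8642 = (0.86 + ρ_M + 1.24) / 3.240.
ρ_M = 0.8642·3.240 − 0.86 − 1.24 = 0.700.

0.700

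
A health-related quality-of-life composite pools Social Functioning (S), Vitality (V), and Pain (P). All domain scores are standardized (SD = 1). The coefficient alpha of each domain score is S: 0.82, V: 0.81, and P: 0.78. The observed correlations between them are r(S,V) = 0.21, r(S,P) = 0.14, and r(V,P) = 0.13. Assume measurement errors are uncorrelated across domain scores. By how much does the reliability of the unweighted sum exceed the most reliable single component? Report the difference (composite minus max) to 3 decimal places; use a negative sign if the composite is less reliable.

Var(sum) = 3 + 0.96 = 3.96; true-score variance = 2.41 + 0.96 = 3.37; composite reliability = 0.8510.
Max component reliability = 0.8200.
Difference = 0.8510 − 0.8200 = 0.031.

0.031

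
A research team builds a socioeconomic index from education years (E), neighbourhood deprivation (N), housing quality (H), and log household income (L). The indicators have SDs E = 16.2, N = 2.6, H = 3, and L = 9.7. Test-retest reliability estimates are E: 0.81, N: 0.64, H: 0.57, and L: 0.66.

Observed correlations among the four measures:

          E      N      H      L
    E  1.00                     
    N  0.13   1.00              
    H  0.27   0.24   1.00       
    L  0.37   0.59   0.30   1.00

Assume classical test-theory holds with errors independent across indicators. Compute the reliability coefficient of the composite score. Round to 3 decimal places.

Var(E+N+H+L) = 16.2² + 2.6² + 3² + 9.7² + 2·[16.2·2.6·0.13 + 16.2·3·0.27 + 16.2·9.7·0.37 + 2.6·3·0.24 + 2.6·9.7·0.59 + 3·9.7·0.30] = 372.29 + 204.442 = 576.732.
With uncorrelated errors the cross-covariances are all true-score covariance, so they carry over unchanged; only the diagonal terms shrink to ρᵢσᵢ².
True-score variance = [16.2²·0.81 + 2.6²·0.64 + 3²·0.57 + 9.7²·0.66] + 204.442 = 284.132 + 204.442 = 488.575.
Reliability = 488.575 / 576.732 = 0.847.

0.847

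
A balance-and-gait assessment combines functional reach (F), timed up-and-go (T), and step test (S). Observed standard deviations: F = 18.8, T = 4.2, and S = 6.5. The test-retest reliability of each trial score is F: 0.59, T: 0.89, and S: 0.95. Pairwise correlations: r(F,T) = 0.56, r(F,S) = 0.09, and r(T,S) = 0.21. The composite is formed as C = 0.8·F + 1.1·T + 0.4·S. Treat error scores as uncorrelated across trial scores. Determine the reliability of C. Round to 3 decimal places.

Var(C) = 0.8²·18.8² + 1.1²·4.2² + 0.4²·6.5² + 2·[0.88·18.8·4.2·0.56 + 0.32·18.8·6.5·0.09 + 0.44·4.2·6.5·0.21] = 254.306 + 89.9067 = 344.213.
Under uncorrelated errors the observed covariances equal the true-score covariances, so only the own-variance terms attenuate.
True-score variance = [0.8²·18.8²·0.59 + 1.1²·4.2²·0.89 + 0.4²·6.5²·0.95] + 89.9067 = 158.877 + 89.9067 = 248.784.
Reliability = 248.784 / 344.213 = 0.723.

0.723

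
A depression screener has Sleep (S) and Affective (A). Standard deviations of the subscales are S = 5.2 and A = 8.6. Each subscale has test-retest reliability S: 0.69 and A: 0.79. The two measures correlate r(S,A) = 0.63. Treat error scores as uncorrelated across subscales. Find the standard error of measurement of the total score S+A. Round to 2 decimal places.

4.89

Var(total) = 101 + 56.3472 = 157.347.
True-score variance = 77.086 + 56.3472 = 133.433, so reliability = 0.8480.
Error variance = 157.347 − 133.433 = 23.914; SEM = √23.914 = 4.89.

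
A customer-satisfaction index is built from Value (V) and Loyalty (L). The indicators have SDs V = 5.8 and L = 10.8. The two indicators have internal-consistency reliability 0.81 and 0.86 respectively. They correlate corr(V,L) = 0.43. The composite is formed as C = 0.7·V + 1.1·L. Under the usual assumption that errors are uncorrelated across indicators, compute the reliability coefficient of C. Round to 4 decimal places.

Var(C) = 0.7²·5.8² + 1.1²·10.8² + 2·[0.77·5.8·10.8·0.43] = 157.618 + 41.4802 = 199.098.
With uncorrelated errors the cross-covariances are all true-score covariance, so they carry over unchanged; only the diagonal terms shrink to ρᵢσᵢ².
True-score variance = [0.7²·5.8²·0.81 + 1.1²·10.8²·0.86] + 41.4802 = 134.727 + 41.4802 = 176.208.
Reliability = 176.208 / 199.098 = 0.8850.

0.8850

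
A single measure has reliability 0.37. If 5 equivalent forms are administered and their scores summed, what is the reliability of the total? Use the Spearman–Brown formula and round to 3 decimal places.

ρ_k = kρ / (1 + (k−1)ρ) = 5·0.37 / (1 + 4·0.37) = 1.850 / 2.480 = 0.746.

0.746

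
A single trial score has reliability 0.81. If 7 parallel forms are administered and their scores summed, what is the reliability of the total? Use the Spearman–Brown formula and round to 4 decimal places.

0.9676

ρ_k = kρ / (1 + (k−1)ρ) = 7·0.81 / (1 + 6·0.81) = 5.670 / 5.860 = 0.9676.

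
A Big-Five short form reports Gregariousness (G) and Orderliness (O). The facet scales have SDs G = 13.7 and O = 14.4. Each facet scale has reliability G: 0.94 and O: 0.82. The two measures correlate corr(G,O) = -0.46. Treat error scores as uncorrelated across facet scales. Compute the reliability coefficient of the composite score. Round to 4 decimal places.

0.7725

Var(G+O) = 13.7² + 14.4² + 2·[13.7·14.4·(-0.46)] = 395.05 − 181.498 = 213.552.
Because errors are independent across components, Cov(Tᵢ,Tⱼ) = Cov(Xᵢ,Xⱼ); the off-diagonal part of the true-score variance is the same as above.
True-score variance = [13.7²·0.94 + 14.4²·0.82] − 181.498 = 346.464 − 181.498 = 164.966.
Reliability = 164.966 / 213.552 = 0.7725.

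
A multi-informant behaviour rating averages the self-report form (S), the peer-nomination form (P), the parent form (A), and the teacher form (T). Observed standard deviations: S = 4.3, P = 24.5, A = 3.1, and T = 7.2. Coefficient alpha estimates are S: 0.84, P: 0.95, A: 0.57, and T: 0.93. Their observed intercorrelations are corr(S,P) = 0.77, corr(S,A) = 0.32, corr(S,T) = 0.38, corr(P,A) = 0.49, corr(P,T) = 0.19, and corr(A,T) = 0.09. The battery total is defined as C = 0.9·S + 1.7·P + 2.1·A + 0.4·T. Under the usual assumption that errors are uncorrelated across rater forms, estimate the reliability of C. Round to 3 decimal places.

0.955

Var(C) = 0.9²·4.3² + 1.7²·24.5² + 2.1²·3.1² + 0.4²·7.2² + 2·[1.53·4.3·24.5·0.77 + 1.89·4.3·3.1·0.32 + 0.36·4.3·7.2·0.38 + 3.57·24.5·3.1·0.49 + 0.68·24.5·7.2·0.19 + 0.84·3.1·7.2·0.09] = 1800.37 + 587.496 = 2387.87.
Under uncorrelated errors the observed covariances equal the true-score covariances, so only the own-variance terms attenuate.
True-score variance = [0.9²·4.3²·0.84 + 1.7²·24.5²·0.95 + 2.1²·3.1²·0.57 + 0.4²·7.2²·0.93] + 587.496 = 1692.44 + 587.496 = 2279.93.
Reliability = 2279.93 / 2387.87 = 0.955.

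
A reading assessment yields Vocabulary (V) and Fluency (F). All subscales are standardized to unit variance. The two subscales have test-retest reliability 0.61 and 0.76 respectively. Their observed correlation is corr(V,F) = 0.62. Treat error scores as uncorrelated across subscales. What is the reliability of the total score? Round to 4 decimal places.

0.8056

Var(V+F) = 2 + 2·[0.62] = 2 + 1.24 = 3.24.
Because errors are independent across components, Cov(Tᵢ,Tⱼ) = Cov(Xᵢ,Xⱼ); the off-diagonal part of the true-score variance is the same as above.
True-score variance = [0.61 + 0.76] + 1.24 = 1.37 + 1.24 = 2.61.
Reliability = 2.61 / 3.24 = 0.8056.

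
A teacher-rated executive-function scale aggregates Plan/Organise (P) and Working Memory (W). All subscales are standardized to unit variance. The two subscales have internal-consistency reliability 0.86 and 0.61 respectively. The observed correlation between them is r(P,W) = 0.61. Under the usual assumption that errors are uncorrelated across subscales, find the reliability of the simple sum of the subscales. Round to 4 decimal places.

Var(P+W) = 2 + 2·[0.61] = 2 + 1.22 = 3.22.
Under uncorrelated errors the observed covariances equal the true-score covariances, so only the own-variance terms attenuate.
True-score variance = [0.86 + 0.61] + 1.22 = 1.47 + 1.22 = 2.69.
Reliability = 2.69 / 3.22 = 0.8354.

0.8354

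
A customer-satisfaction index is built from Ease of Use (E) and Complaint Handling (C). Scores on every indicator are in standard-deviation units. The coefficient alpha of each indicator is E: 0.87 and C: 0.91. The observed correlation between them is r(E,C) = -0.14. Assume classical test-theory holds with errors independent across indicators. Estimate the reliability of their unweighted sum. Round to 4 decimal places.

Var(E+C) = 2 + 2·[(-0.14)] = 2 − 0.28 = 1.72.
With uncorrelated errors the cross-covariances are all true-score covariance, so they carry over unchanged; only the diagonal terms shrink to ρᵢσᵢ².
True-score variance = [0.87 + 0.91] − 0.28 = 1.78 − 0.28 = 1.5.
Reliability = 1.5 / 1.72 = 0.8721.

0.8721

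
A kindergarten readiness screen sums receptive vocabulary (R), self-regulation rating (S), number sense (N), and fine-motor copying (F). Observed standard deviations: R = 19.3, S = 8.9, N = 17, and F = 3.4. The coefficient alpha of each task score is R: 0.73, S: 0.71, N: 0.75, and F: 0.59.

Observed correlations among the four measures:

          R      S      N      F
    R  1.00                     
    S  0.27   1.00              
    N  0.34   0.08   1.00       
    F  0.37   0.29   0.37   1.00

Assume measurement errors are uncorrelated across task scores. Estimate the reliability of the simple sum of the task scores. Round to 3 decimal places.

Var(R+S+N+F) = 19.3² + 8.9² + 17² + 3.4² + 2·[19.3·8.9·0.27 + 19.3·17·0.34 + 19.3·3.4·0.37 + 8.9·17·0.08 + 8.9·3.4·0.29 + 17·3.4·0.37] = 752.26 + 448.953 = 1201.21.
Because errors are independent across components, Cov(Tᵢ,Tⱼ) = Cov(Xᵢ,Xⱼ); the off-diagonal part of the true-score variance is the same as above.
True-score variance = [19.3²·0.73 + 8.9²·0.71 + 17²·0.75 + 3.4²·0.59] + 448.953 = 551.727 + 448.953 = 1000.68.
Reliability = 1000.68 / 1201.21 = 0.833.

0.833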